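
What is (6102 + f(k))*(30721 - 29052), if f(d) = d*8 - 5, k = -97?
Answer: 8880749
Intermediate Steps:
f(d) = -5 + 8*d (f(d) = 8*d - 5 = -5 + 8*d)
(6102 + f(k))*(30721 - 29052) = (6102 + (-5 + 8*(-97)))*(30721 - 29052) = (6102 + (-5 - 776))*1669 = (6102 - 781)*1669 = 5321*1669 = 8880749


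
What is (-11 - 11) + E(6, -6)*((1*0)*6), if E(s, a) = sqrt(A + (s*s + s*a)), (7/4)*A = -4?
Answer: -22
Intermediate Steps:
A = -16/7 (A = (4/7)*(-4) = -16/7 ≈ -2.2857)
E(s, a) = sqrt(-16/7 + s**2 + a*s) (E(s, a) = sqrt(-16/7 + (s*s + s*a)) = sqrt(-16/7 + (s**2 + a*s)) = sqrt(-16/7 + s**2 + a*s))
(-11 - 11) + E(6, -6)*((1*0)*6) = (-11 - 11) + (sqrt(-112 + 49*6**2 + 49*(-6)*6)/7)*((1*0)*6) = -22 + (sqrt(-112 + 49*36 - 1764)/7)*(0*6) = -22 + (sqrt(-112 + 1764 - 1764)/7)*0 = -22 + (sqrt(-112)/7)*0 = -22 + ((4*I*sqrt(7))/7)*0 = -22 + (4*I*sqrt(7)/7)*0 = -22 + 0 = -22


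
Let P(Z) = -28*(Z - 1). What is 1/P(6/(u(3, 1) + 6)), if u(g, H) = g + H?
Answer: 5/56 ≈ 0.089286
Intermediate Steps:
u(g, H) = H + g
P(Z) = 28 - 28*Z (P(Z) = -28*(-1 + Z) = 28 - 28*Z)
1/P(6/(u(3, 1) + 6)) = 1/(28 - 28*6/((1 + 3) + 6)) = 1/(28 - 28*6/(4 + 6)) = 1/(28 - 28*6/10) = 1/(28 - 14*6/5) = 1/(28 - 28*⅗) = 1/(28 - 84/5) = 1/(56/5) = 5/56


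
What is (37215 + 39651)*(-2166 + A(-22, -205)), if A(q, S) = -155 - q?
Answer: -176714934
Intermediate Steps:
(37215 + 39651)*(-2166 + A(-22, -205)) = (37215 + 39651)*(-2166 + (-155 - 1*(-22))) = 76866*(-2166 + (-155 + 22)) = 76866*(-2166 - 133) = 76866*(-2299) = -176714934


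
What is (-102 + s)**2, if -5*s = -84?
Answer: 181476/25 ≈ 7259.0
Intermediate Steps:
s = 84/5 (s = -1/5*(-84) = 84/5 ≈ 16.800)
(-102 + s)**2 = (-102 + 84/5)**2 = (-426/5)**2 = 181476/25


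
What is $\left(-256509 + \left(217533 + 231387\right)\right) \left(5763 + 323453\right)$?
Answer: $63344779776$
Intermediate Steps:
$\left(-256509 + \left(217533 + 231387\right)\right) \left(5763 + 323453\right) = \left(-256509 + 448920\right) 329216 = 192411 \cdot 329216 = 63344779776$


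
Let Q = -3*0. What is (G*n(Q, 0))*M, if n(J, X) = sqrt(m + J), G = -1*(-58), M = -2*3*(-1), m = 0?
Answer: 0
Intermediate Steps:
M = 6 (M = -6*(-1) = 6)
G = 58
Q = 0
n(J, X) = sqrt(J) (n(J, X) = sqrt(0 + J) = sqrt(J))
(G*n(Q, 0))*M = (58*sqrt(0))*6 = (58*0)*6 = 0*6 = 0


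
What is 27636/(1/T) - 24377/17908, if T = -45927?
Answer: -22729524371753/17908 ≈ -1.2692e+9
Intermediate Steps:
27636/(1/T) - 24377/17908 = 27636/(1/(-45927)) - 24377/17908 = 27636/(-1/45927) - 24377*1/17908 = 27636*(-45927) - 24377/17908 = -1269238572 - 24377/17908 = -22729524371753/17908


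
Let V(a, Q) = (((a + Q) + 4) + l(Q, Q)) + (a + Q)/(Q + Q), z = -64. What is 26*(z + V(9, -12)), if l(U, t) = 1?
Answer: -6435/4 ≈ -1608.8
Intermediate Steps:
V(a, Q) = 5 + Q + a + (Q + a)/(2*Q) (V(a, Q) = (((a + Q) + 4) + 1) + (a + Q)/(Q + Q) = (((Q + a) + 4) + 1) + (Q + a)/((2*Q)) = ((4 + Q + a) + 1) + (Q + a)*(1/(2*Q)) = (5 + Q + a) + (Q + a)/(2*Q) = 5 + Q + a + (Q + a)/(2*Q))
26*(z + V(9, -12)) = 26*(-64 + (11/2 - 12 + 9 + (1/2)*9/(-12))) = 26*(-64 + (11/2 - 12 + 9 + (1/2)*9*(-1/12))) = 26*(-64 + (11/2 - 12 + 9 - 3/8)) = 26*(-64 + 17/8) = 26*(-495/8) = -6435/4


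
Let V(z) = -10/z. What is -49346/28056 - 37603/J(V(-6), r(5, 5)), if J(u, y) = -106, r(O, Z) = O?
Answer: 262439773/743484 ≈ 352.99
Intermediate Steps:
-49346/28056 - 37603/J(V(-6), r(5, 5)) = -49346/28056 - 37603/(-106) = -49346*1/28056 - 37603*(-1/106) = -24673/14028 + 37603/106 = 262439773/743484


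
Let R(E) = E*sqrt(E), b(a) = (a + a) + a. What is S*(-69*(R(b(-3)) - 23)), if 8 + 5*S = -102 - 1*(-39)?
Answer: -112677/5 - 132273*I/5 ≈ -22535.0 - 26455.0*I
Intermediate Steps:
b(a) = 3*a (b(a) = 2*a + a = 3*a)
R(E) = E**(3/2)
S = -71/5 (S = -8/5 + (-102 - 1*(-39))/5 = -8/5 + (-102 + 39)/5 = -8/5 + (1/5)*(-63) = -8/5 - 63/5 = -71/5 ≈ -14.200)
S*(-69*(R(b(-3)) - 23)) = -(-4899)*((3*(-3))**(3/2) - 23)/5 = -(-4899)*((-9)**(3/2) - 23)/5 = -(-4899)*(-27*I - 23)/5 = -(-4899)*(-23 - 27*I)/5 = -71*(1587 + 1863*I)/5 = -112677/5 - 132273*I/5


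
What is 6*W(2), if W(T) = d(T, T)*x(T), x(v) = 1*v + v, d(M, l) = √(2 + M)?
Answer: 48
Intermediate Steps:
x(v) = 2*v (x(v) = v + v = 2*v)
W(T) = 2*T*√(2 + T) (W(T) = √(2 + T)*(2*T) = 2*T*√(2 + T))
6*W(2) = 6*(2*2*√(2 + 2)) = 6*(2*2*√4) = 6*(2*2*2) = 6*8 = 48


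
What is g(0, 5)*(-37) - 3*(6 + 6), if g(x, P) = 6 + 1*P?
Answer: -443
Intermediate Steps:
g(x, P) = 6 + P
g(0, 5)*(-37) - 3*(6 + 6) = (6 + 5)*(-37) - 3*(6 + 6) = 11*(-37) - 3*12 = -407 - 36 = -443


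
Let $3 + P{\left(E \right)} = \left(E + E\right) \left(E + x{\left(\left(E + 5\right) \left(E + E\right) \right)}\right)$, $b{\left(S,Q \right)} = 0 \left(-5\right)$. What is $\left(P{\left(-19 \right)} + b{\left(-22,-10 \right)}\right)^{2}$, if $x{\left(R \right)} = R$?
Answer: $380133009$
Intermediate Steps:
$b{\left(S,Q \right)} = 0$
$P{\left(E \right)} = -3 + 2 E \left(E + 2 E \left(5 + E\right)\right)$ ($P{\left(E \right)} = -3 + \left(E + E\right) \left(E + \left(E + 5\right) \left(E + E\right)\right) = -3 + 2 E \left(E + \left(5 + E\right) 2 E\right) = -3 + 2 E \left(E + 2 E \left(5 + E\right)\right)$)
$\left(P{\left(-19 \right)} + b{\left(-22,-10 \right)}\right)^{2} = \left(\left(-3 + 4 \left(-19\right)^{3} + 22 \left(-19\right)^{2}\right) + 0\right)^{2} = \left(\left(-3 + 4 \left(-6859\right) + 22 \cdot 361\right) + 0\right)^{2} = \left(\left(-3 - 27436 + 7942\right) + 0\right)^{2} = \left(-19497 + 0\right)^{2} = \left(-19497\right)^{2} = 380133009$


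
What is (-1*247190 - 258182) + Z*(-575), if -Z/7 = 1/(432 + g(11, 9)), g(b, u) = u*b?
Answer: -268348507/531 ≈ -5.0536e+5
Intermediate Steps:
g(b, u) = b*u
Z = -7/531 (Z = -7/(432 + 11*9) = -7/(432 + 99) = -7/531 ≈ -0.013183)
(-1*247190 - 258182) + Z*(-575) = (-1*247190 - 258182) - 7/531*(-575) = (-247190 - 258182) + 4025/531 = -505372 + 4025/531 = -268348507/531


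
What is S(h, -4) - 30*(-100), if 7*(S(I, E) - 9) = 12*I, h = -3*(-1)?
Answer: 21099/7 ≈ 3014.1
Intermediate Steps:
h = 3
S(I, E) = 9 + 12*I/7 (S(I, E) = 9 + (12*I)/7 = 9 + 12*I/7)
S(h, -4) - 30*(-100) = (9 + (12/7)*3) - 30*(-100) = (9 + 36/7) + 3000 = 99/7 + 3000 = 21099/7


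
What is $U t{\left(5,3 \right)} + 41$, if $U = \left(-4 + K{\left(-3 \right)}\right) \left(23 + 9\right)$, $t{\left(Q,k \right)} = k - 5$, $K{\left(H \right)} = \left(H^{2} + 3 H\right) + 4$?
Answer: $41$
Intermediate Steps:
$K{\left(H \right)} = 4 + H^{2} + 3 H$
$t{\left(Q,k \right)} = -5 + k$
$U = 0$ ($U = \left(-4 + \left(4 + \left(-3\right)^{2} + 3 \left(-3\right)\right)\right) \left(23 + 9\right) = \left(-4 + \left(4 + 9 - 9\right)\right) 32 = \left(-4 + 4\right) 32 = 0 \cdot 32 = 0$)
$U t{\left(5,3 \right)} + 41 = 0 \left(-5 + 3\right) + 41 = 0 \left(-2\right) + 41 = 0 + 41 = 41$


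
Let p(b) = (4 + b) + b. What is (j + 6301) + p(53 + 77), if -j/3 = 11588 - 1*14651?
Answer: 15754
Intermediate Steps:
j = 9189 (j = -3*(11588 - 1*14651) = -3*(11588 - 14651) = -3*(-3063) = 9189)
p(b) = 4 + 2*b
(j + 6301) + p(53 + 77) = (9189 + 6301) + (4 + 2*(53 + 77)) = 15490 + (4 + 2*130) = 15490 + (4 + 260) = 15490 + 264 = 15754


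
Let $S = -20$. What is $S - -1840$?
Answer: $1820$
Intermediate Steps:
$S - -1840 = -20 - -1840 = -20 + 1840 = 1820$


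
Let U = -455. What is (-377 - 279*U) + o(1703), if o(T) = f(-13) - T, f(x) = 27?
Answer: 124892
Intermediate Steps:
o(T) = 27 - T
(-377 - 279*U) + o(1703) = (-377 - 279*(-455)) + (27 - 1*1703) = (-377 + 126945) + (27 - 1703) = 126568 - 1676 = 124892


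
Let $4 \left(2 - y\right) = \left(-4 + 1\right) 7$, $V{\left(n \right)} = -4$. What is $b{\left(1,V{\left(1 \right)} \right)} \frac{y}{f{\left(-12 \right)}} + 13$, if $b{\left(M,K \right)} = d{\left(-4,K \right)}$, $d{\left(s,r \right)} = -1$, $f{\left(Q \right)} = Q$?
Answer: $\frac{653}{48} \approx 13.604$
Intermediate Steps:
$b{\left(M,K \right)} = -1$
$y = \frac{29}{4}$ ($y = 2 - \frac{\left(-4 + 1\right) 7}{4} = 2 - \frac{\left(-3\right) 7}{4} = 2 - - \frac{21}{4} = 2 + \frac{21}{4} = \frac{29}{4} \approx 7.25$)
$b{\left(1,V{\left(1 \right)} \right)} \frac{y}{f{\left(-12 \right)}} + 13 = - \frac{29}{4 \left(-12\right)} + 13 = - \frac{29 \left(-1\right)}{4 \cdot 12} + 13 = \left(-1\right) \left(- \frac{29}{48}\right) + 13 = \frac{29}{48} + 13 = \frac{653}{48}$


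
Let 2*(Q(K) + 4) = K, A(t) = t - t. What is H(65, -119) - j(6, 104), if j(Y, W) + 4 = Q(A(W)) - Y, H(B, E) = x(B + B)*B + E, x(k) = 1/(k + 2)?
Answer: -13795/132 ≈ -104.51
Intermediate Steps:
A(t) = 0
Q(K) = -4 + K/2
x(k) = 1/(2 + k)
H(B, E) = E + B/(2 + 2*B) (H(B, E) = B/(2 + (B + B)) + E = B/(2 + 2*B) + E = E + B/(2 + 2*B))
j(Y, W) = -8 - Y (j(Y, W) = -4 + ((-4 + (1/2)*0) - Y) = -4 + ((-4 + 0) - Y) = -4 + (-4 - Y) = -8 - Y)
H(65, -119) - j(6, 104) = ((1/2)*65 - 119*(1 + 65))/(1 + 65) - (-8 - 1*6) = (65/2 - 119*66)/66 - (-8 - 6) = (65/2 - 7854)/66 - 1*(-14) = (1/66)*(-15643/2) + 14 = -15643/132 + 14 = -13795/132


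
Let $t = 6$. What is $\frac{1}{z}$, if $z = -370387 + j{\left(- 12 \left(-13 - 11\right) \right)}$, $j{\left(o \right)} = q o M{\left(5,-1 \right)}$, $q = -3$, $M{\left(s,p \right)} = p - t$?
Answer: $- \frac{1}{364339} \approx -2.7447 \cdot 10^{-6}$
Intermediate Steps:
$M{\left(s,p \right)} = -6 + p$ ($M{\left(s,p \right)} = p - 6 = -6 + p$)
$j{\left(o \right)} = 21 o$ ($j{\left(o \right)} = - 3 o \left(-6 - 1\right) = - 3 o \left(-7\right) = 21 o$)
$z = -364339$ ($z = -370387 + 21 \left(- 12 \left(-13 - 11\right)\right) = -370387 + 21 \left(\left(-12\right) \left(-24\right)\right) = -370387 + 21 \cdot 288 = -370387 + 6048 = -364339$)
$\frac{1}{z} = \frac{1}{-364339} = - \frac{1}{364339}$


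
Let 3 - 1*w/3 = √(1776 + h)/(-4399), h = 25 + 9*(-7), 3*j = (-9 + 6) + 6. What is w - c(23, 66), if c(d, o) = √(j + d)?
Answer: 9 - 2*√6 + 3*√1738/4399 ≈ 4.1295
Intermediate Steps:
j = 1 (j = ((-9 + 6) + 6)/3 = (-3 + 6)/3 = (⅓)*3 = 1)
h = -38 (h = 25 - 63 = -38)
c(d, o) = √(1 + d)
w = 9 + 3*√1738/4399 (w = 9 - 3*√(1776 - 38)/(-4399) = 9 - 3*√1738*(-1)/4399 = 9 - (-3)*√1738/4399 = 9 + 3*√1738/4399 ≈ 9.0284)
w - c(23, 66) = (9 + 3*√1738/4399) - √(1 + 23) = (9 + 3*√1738/4399) - √24 = (9 + 3*√1738/4399) - 2*√6 = 9 - 2*√6 + 3*√1738/4399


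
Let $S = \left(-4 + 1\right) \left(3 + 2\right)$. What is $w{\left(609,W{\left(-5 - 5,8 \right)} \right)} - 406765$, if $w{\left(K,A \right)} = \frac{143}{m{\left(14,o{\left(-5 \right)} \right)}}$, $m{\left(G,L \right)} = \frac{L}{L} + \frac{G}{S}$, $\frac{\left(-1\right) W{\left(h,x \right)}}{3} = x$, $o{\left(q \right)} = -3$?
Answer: $-404620$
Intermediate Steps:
$W{\left(h,x \right)} = - 3 x$
$S = -15$ ($S = \left(-3\right) 5 = -15$)
$m{\left(G,L \right)} = 1 - \frac{G}{15}$ ($m{\left(G,L \right)} = \frac{L}{L} + \frac{G}{-15} = 1 + G \left(- \frac{1}{15}\right) = 1 - \frac{G}{15}$)
$w{\left(K,A \right)} = 2145$ ($w{\left(K,A \right)} = \frac{143}{1 - \frac{14}{15}} = 143 \frac{1}{\frac{1}{15}} = 143 \cdot 15 = 2145$)
$w{\left(609,W{\left(-5 - 5,8 \right)} \right)} - 406765 = 2145 - 406765 = -404620$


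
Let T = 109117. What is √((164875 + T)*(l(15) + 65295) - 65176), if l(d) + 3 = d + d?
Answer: 2*√4474410062 ≈ 1.3378e+5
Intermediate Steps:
l(d) = -3 + 2*d (l(d) = -3 + (d + d) = -3 + 2*d)
√((164875 + T)*(l(15) + 65295) - 65176) = √((164875 + 109117)*((-3 + 2*15) + 65295) - 65176) = √(273992*((-3 + 30) + 65295) - 65176) = √(273992*(27 + 65295) - 65176) = √(273992*65322 - 65176) = √(17897705424 - 65176) = √17897640248 = 2*√4474410062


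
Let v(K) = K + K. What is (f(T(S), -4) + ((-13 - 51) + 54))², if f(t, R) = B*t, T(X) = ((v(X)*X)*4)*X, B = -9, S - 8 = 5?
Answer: 25025341636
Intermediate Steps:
S = 13 (S = 8 + 5 = 13)
v(K) = 2*K
T(X) = 8*X³ (T(X) = (((2*X)*X)*4)*X = ((2*X²)*4)*X = (8*X²)*X = 8*X³)
f(t, R) = -9*t
(f(T(S), -4) + ((-13 - 51) + 54))² = (-72*13³ + ((-13 - 51) + 54))² = (-72*2197 + (-64 + 54))² = (-9*17576 - 10)² = (-158184 - 10)² = (-158194)² = 25025341636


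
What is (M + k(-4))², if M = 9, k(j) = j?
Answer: 25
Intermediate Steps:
(M + k(-4))² = (9 - 4)² = 5² = 25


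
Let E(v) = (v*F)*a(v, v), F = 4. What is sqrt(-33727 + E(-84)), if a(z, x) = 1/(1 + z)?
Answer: I*sqrt(232317415)/83 ≈ 183.64*I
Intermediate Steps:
E(v) = 4*v/(1 + v) (E(v) = (v*4)/(1 + v) = (4*v)/(1 + v) = 4*v/(1 + v))
sqrt(-33727 + E(-84)) = sqrt(-33727 + 4*(-84)/(1 - 84)) = sqrt(-33727 + 4*(-84)/(-83)) = sqrt(-33727 + 4*(-84)*(-1/83)) = sqrt(-33727 + 336/83) = sqrt(-2799005/83) = I*sqrt(232317415)/83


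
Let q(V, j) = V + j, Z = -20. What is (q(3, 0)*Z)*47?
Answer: -2820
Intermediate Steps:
(q(3, 0)*Z)*47 = ((3 + 0)*(-20))*47 = (3*(-20))*47 = -60*47 = -2820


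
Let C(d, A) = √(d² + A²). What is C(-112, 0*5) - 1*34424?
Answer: -34312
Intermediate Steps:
C(d, A) = √(A² + d²)
C(-112, 0*5) - 1*34424 = √((0*5)² + (-112)²) - 1*34424 = √(0² + 12544) - 34424 = √(0 + 12544) - 34424 = √12544 - 34424 = 112 - 34424 = -34312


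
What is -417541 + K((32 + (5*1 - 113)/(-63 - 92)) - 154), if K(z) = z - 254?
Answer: -64777027/155 ≈ -4.1792e+5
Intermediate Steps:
K(z) = -254 + z
-417541 + K((32 + (5*1 - 113)/(-63 - 92)) - 154) = -417541 + (-254 + ((32 + (5*1 - 113)/(-63 - 92)) - 154)) = -417541 + (-254 + ((32 + (5 - 113)/(-155)) - 154)) = -417541 + (-254 + ((32 - 108*(-1/155)) - 154)) = -417541 + (-254 + ((32 + 108/155) - 154)) = -417541 + (-254 + (5068/155 - 154)) = -417541 + (-254 - 18802/155) = -417541 - 58172/155 = -64777027/155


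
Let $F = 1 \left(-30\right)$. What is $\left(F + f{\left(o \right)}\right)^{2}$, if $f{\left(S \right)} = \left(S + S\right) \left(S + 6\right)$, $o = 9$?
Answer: $57600$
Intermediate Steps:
$f{\left(S \right)} = 2 S \left(6 + S\right)$
$F = -30$
$\left(F + f{\left(o \right)}\right)^{2} = \left(-30 + 2 \cdot 9 \left(6 + 9\right)\right)^{2} = \left(-30 + 2 \cdot 9 \cdot 15\right)^{2} = \left(-30 + 270\right)^{2} = 240^{2} = 57600$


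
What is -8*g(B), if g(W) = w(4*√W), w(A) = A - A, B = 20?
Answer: 0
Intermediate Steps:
w(A) = 0
g(W) = 0
-8*g(B) = -8*0 = 0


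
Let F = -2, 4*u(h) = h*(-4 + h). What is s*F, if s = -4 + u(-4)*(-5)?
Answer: 88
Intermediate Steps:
u(h) = h*(-4 + h)/4 (u(h) = (h*(-4 + h))/4 = h*(-4 + h)/4)
s = -44 (s = -4 + ((1/4)*(-4)*(-4 - 4))*(-5) = -4 + ((1/4)*(-4)*(-8))*(-5) = -4 + 8*(-5) = -4 - 40 = -44)
s*F = -44*(-2) = 88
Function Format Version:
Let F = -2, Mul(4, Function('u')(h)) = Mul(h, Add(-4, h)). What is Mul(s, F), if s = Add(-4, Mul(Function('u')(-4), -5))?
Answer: 88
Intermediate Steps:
Function('u')(h) = Mul(Rational(1, 4), h, Add(-4, h)) (Function('u')(h) = Mul(Rational(1, 4), Mul(h, Add(-4, h))) = Mul(Rational(1, 4), h, Add(-4, h)))
s = -44 (s = Add(-4, Mul(Mul(Rational(1, 4), -4, Add(-4, -4)), -5)) = Add(-4, Mul(Mul(Rational(1, 4), -4, -8), -5)) = Add(-4, Mul(8, -5)) = Add(-4, -40) = -44)
Mul(s, F) = Mul(-44, -2) = 88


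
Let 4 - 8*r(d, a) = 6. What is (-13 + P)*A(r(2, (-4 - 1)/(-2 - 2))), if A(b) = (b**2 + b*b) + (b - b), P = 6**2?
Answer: 23/8 ≈ 2.8750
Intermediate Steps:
P = 36
r(d, a) = -1/4 (r(d, a) = 1/2 - 1/8*6 = 1/2 - 3/4 = -1/4)
A(b) = 2*b**2 (A(b) = (b**2 + b**2) + 0 = 2*b**2 + 0 = 2*b**2)
(-13 + P)*A(r(2, (-4 - 1)/(-2 - 2))) = (-13 + 36)*(2*(-1/4)**2) = 23*(2*(1/16)) = 23*(1/8) = 23/8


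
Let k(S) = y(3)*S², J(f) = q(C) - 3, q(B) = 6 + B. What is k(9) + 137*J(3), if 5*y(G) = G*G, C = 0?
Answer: 2784/5 ≈ 556.80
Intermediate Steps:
y(G) = G²/5 (y(G) = (G*G)/5 = G²/5)
J(f) = 3 (J(f) = (6 + 0) - 3 = 6 - 3 = 3)
k(S) = 9*S²/5 (k(S) = ((⅕)*3²)*S² = ((⅕)*9)*S² = 9*S²/5)
k(9) + 137*J(3) = (9/5)*9² + 137*3 = (9/5)*81 + 411 = 729/5 + 411 = 2784/5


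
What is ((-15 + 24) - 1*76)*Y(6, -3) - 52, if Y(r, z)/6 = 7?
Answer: -2866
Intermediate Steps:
Y(r, z) = 42 (Y(r, z) = 6*7 = 42)
((-15 + 24) - 1*76)*Y(6, -3) - 52 = ((-15 + 24) - 1*76)*42 - 52 = (9 - 76)*42 - 52 = -67*42 - 52 = -2814 - 52 = -2866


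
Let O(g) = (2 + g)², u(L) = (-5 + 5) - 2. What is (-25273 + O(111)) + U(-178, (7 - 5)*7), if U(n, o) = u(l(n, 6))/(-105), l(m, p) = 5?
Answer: -1312918/105 ≈ -12504.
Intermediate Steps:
u(L) = -2 (u(L) = 0 - 2 = -2)
U(n, o) = 2/105 (U(n, o) = -2/(-105) = -2*(-1/105) = 2/105)
(-25273 + O(111)) + U(-178, (7 - 5)*7) = (-25273 + (2 + 111)²) + 2/105 = (-25273 + 113²) + 2/105 = (-25273 + 12769) + 2/105 = -12504 + 2/105 = -1312918/105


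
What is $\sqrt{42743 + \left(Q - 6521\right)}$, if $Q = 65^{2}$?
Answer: $\sqrt{40447} \approx 201.11$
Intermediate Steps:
$Q = 4225$
$\sqrt{42743 + \left(Q - 6521\right)} = \sqrt{42743 + \left(4225 - 6521\right)} = \sqrt{42743 - 2296} = \sqrt{40447}$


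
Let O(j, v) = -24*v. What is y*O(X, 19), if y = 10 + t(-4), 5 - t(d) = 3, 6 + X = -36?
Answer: -5472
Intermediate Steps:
X = -42 (X = -6 - 36 = -42)
t(d) = 2 (t(d) = 5 - 1*3 = 5 - 3 = 2)
y = 12 (y = 10 + 2 = 12)
y*O(X, 19) = 12*(-24*19) = 12*(-456) = -5472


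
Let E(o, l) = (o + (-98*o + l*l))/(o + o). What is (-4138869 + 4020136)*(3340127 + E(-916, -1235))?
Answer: -726348959730271/1832 ≈ -3.9648e+11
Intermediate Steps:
E(o, l) = (l² - 97*o)/(2*o) (E(o, l) = (o + (-98*o + l²))/((2*o)) = (o + (l² - 98*o))*(1/(2*o)) = (l² - 97*o)*(1/(2*o)) = (l² - 97*o)/(2*o))
(-4138869 + 4020136)*(3340127 + E(-916, -1235)) = (-4138869 + 4020136)*(3340127 + (½)*((-1235)² - 97*(-916))/(-916)) = -118733*(3340127 + (½)*(-1/916)*(1525225 + 88852)) = -118733*(3340127 + (½)*(-1/916)*1614077) = -118733*(3340127 - 1614077/1832) = -118733*6117498587/1832 = -726348959730271/1832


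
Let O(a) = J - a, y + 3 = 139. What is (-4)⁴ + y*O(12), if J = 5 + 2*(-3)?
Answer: -1512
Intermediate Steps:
y = 136 (y = -3 + 139 = 136)
J = -1 (J = 5 - 6 = -1)
O(a) = -1 - a
(-4)⁴ + y*O(12) = (-4)⁴ + 136*(-1 - 1*12) = 256 + 136*(-1 - 12) = 256 + 136*(-13) = 256 - 1768 = -1512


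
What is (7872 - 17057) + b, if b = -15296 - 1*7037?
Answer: -31518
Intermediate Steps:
b = -22333 (b = -15296 - 7037 = -22333)
(7872 - 17057) + b = (7872 - 17057) - 22333 = -9185 - 22333 = -31518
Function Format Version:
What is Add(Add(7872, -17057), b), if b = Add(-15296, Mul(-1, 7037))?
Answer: -31518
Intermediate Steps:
b = -22333 (b = Add(-15296, -7037) = -22333)
Add(Add(7872, -17057), b) = Add(Add(7872, -17057), -22333) = Add(-9185, -22333) = -31518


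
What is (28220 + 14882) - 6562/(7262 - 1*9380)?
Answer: 45648299/1059 ≈ 43105.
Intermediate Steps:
(28220 + 14882) - 6562/(7262 - 1*9380) = 43102 - 6562/(7262 - 9380) = 43102 - 6562/(-2118) = 43102 - 6562*(-1/2118) = 43102 + 3281/1059 = 45648299/1059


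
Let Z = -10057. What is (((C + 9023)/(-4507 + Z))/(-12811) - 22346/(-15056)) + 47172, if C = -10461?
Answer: 16564612261022323/351142438328 ≈ 47174.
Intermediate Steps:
(((C + 9023)/(-4507 + Z))/(-12811) - 22346/(-15056)) + 47172 = (((-10461 + 9023)/(-4507 - 10057))/(-12811) - 22346/(-15056)) + 47172 = (-1438/(-14564)*(-1/12811) - 22346*(-1/15056)) + 47172 = (-1438*(-1/14564)*(-1/12811) + 11173/7528) + 47172 = ((719/7282)*(-1/12811) + 11173/7528) + 47172 = (-719/93289702 + 11173/7528) + 47172 = 521160213907/351142438328 + 47172 = 16564612261022323/351142438328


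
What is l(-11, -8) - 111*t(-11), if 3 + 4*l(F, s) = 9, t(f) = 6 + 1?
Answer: -1551/2 ≈ -775.50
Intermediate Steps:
t(f) = 7
l(F, s) = 3/2 (l(F, s) = -3/4 + (1/4)*9 = -3/4 + 9/4 = 3/2)
l(-11, -8) - 111*t(-11) = 3/2 - 111*7 = 3/2 - 777 = -1551/2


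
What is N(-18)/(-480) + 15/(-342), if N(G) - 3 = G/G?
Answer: -119/2280 ≈ -0.052193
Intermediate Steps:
N(G) = 4 (N(G) = 3 + G/G = 3 + 1 = 4)
N(-18)/(-480) + 15/(-342) = 4/(-480) + 15/(-342) = 4*(-1/480) + 15*(-1/342) = -1/120 - 5/114 = -119/2280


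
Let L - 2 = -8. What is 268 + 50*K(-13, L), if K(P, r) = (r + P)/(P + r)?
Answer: 318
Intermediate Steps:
L = -6 (L = 2 - 8 = -6)
K(P, r) = 1 (K(P, r) = (P + r)/(P + r) = 1)
268 + 50*K(-13, L) = 268 + 50*1 = 268 + 50 = 318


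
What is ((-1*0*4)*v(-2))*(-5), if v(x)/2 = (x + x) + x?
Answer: 0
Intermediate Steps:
v(x) = 6*x (v(x) = 2*((x + x) + x) = 2*(2*x + x) = 2*(3*x) = 6*x)
((-1*0*4)*v(-2))*(-5) = ((-1*0*4)*(6*(-2)))*(-5) = ((0*4)*(-12))*(-5) = (0*(-12))*(-5) = 0*(-5) = 0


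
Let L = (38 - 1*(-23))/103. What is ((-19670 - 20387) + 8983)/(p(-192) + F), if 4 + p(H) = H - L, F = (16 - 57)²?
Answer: -1600311/76447 ≈ -20.934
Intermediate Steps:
L = 61/103 (L = (38 + 23)*(1/103) = 61*(1/103) = 61/103 ≈ 0.59223)
F = 1681 (F = (-41)² = 1681)
p(H) = -473/103 + H (p(H) = -4 + (H - 1*61/103) = -4 + (H - 61/103) = -4 + (-61/103 + H) = -473/103 + H)
((-19670 - 20387) + 8983)/(p(-192) + F) = ((-19670 - 20387) + 8983)/((-473/103 - 192) + 1681) = (-40057 + 8983)/(-20249/103 + 1681) = -31074/152894/103 = -31074*103/152894 = -1600311/76447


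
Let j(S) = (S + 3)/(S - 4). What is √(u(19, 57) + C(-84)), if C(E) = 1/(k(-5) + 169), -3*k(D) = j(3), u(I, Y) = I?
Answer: 5*√2470/57 ≈ 4.3596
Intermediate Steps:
j(S) = (3 + S)/(-4 + S)
k(D) = 2 (k(D) = -(3 + 3)/(3*(-4 + 3)) = -6/(3*(-1)) = -(-1)*6/3 = -⅓*(-6) = 2)
C(E) = 1/171 (C(E) = 1/(2 + 169) = 1/171)
√(u(19, 57) + C(-84)) = √(19 + 1/171) = √(3250/171) = 5*√2470/57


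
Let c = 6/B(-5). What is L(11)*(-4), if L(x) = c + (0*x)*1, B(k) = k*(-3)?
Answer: -8/5 ≈ -1.6000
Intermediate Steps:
B(k) = -3*k
c = 2/5 (c = 6/((-3*(-5))) = 6/15 = 6*(1/15) = 2/5 ≈ 0.40000)
L(x) = 2/5 (L(x) = 2/5 + (0*x)*1 = 2/5 + 0*1 = 2/5 + 0 = 2/5)
L(11)*(-4) = (2/5)*(-4) = -8/5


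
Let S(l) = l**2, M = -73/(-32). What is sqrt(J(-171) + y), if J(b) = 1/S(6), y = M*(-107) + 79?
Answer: I*sqrt(95078)/24 ≈ 12.848*I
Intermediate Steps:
M = 73/32 (M = -73*(-1/32) = 73/32 ≈ 2.2813)
y = -5283/32 (y = (73/32)*(-107) + 79 = -7811/32 + 79 = -5283/32 ≈ -165.09)
J(b) = 1/36 (J(b) = 1/(6**2) = 1/36)
sqrt(J(-171) + y) = sqrt(1/36 - 5283/32) = sqrt(-47539/288) = I*sqrt(95078)/24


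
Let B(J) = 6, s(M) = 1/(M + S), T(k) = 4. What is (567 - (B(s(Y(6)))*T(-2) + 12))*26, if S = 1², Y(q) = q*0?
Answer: 13806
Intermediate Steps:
Y(q) = 0
S = 1
s(M) = 1/(1 + M) (s(M) = 1/(M + 1) = 1/(1 + M))
(567 - (B(s(Y(6)))*T(-2) + 12))*26 = (567 - (6*4 + 12))*26 = (567 - (24 + 12))*26 = (567 - 1*36)*26 = (567 - 36)*26 = 531*26 = 13806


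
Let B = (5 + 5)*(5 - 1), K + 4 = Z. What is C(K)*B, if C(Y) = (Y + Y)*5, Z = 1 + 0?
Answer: -1200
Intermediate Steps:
Z = 1
K = -3 (K = -4 + 1 = -3)
C(Y) = 10*Y (C(Y) = (2*Y)*5 = 10*Y)
B = 40 (B = 10*4 = 40)
C(K)*B = (10*(-3))*40 = -30*40 = -1200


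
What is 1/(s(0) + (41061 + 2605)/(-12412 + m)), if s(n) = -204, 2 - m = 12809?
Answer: -25219/5188342 ≈ -0.0048607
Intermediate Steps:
m = -12807 (m = 2 - 1*12809 = 2 - 12809 = -12807)
1/(s(0) + (41061 + 2605)/(-12412 + m)) = 1/(-204 + (41061 + 2605)/(-12412 - 12807)) = 1/(-204 + 43666/(-25219)) = 1/(-204 + 43666*(-1/25219)) = 1/(-204 - 43666/25219) = 1/(-5188342/25219) = -25219/5188342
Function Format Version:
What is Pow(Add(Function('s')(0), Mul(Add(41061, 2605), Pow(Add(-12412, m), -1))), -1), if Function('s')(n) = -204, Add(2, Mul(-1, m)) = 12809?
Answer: Rational(-25219, 5188342) ≈ -0.0048607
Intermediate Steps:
m = -12807 (m = Add(2, Mul(-1, 12809)) = Add(2, -12809) = -12807)
Pow(Add(Function('s')(0), Mul(Add(41061, 2605), Pow(Add(-12412, m), -1))), -1) = Pow(Add(-204, Mul(Add(41061, 2605), Pow(Add(-12412, -12807), -1))), -1) = Pow(Add(-204, Mul(43666, Pow(-25219, -1))), -1) = Pow(Add(-204, Mul(43666, Rational(-1, 25219))), -1) = Pow(Add(-204, Rational(-43666, 25219)), -1) = Pow(Rational(-5188342, 25219), -1) = Rational(-25219, 5188342)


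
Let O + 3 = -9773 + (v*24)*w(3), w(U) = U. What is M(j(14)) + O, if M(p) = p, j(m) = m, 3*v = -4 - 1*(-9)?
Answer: -9642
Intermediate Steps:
v = 5/3 (v = (-4 - 1*(-9))/3 = (-4 + 9)/3 = (⅓)*5 = 5/3 ≈ 1.6667)
O = -9656 (O = -3 + (-9773 + ((5/3)*24)*3) = -3 + (-9773 + 40*3) = -3 + (-9773 + 120) = -3 - 9653 = -9656)
M(j(14)) + O = 14 - 9656 = -9642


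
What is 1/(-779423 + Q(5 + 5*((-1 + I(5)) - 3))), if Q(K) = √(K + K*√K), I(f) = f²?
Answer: -1/(779423 - √(110 + 110*√110)) ≈ -1.2831e-6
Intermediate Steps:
Q(K) = √(K + K^(3/2))
1/(-779423 + Q(5 + 5*((-1 + I(5)) - 3))) = 1/(-779423 + √((5 + 5*((-1 + 5²) - 3)) + (5 + 5*((-1 + 5²) - 3))^(3/2))) = 1/(-779423 + √((5 + 5*((-1 + 25) - 3)) + (5 + 5*((-1 + 25) - 3))^(3/2))) = 1/(-779423 + √((5 + 5*(24 - 3)) + (5 + 5*(24 - 3))^(3/2))) = 1/(-779423 + √((5 + 5*21) + (5 + 5*21)^(3/2))) = 1/(-779423 + √((5 + 105) + (5 + 105)^(3/2))) = 1/(-779423 + √(110 + 110^(3/2))) = 1/(-779423 + √(110 + 110*√110))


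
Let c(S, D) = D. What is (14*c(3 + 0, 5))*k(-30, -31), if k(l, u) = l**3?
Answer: -1890000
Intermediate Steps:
(14*c(3 + 0, 5))*k(-30, -31) = (14*5)*(-30)**3 = 70*(-27000) = -1890000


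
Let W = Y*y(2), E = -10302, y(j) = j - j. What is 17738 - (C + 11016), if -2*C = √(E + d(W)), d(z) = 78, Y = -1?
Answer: 6722 + 6*I*√71 ≈ 6722.0 + 50.557*I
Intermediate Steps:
y(j) = 0
W = 0 (W = -1*0 = 0)
C = -6*I*√71 (C = -√(-10302 + 78)/2 = -6*I*√71 ≈ -50.557*I)
17738 - (C + 11016) = 17738 - (-6*I*√71 + 11016) = 17738 - (11016 - 6*I*√71) = 17738 + (-11016 + 6*I*√71) = 6722 + 6*I*√71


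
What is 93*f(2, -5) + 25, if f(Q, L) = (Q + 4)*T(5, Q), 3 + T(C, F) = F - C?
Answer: -3323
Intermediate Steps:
T(C, F) = -3 + F - C (T(C, F) = -3 + (F - C) = -3 + F - C)
f(Q, L) = (-8 + Q)*(4 + Q) (f(Q, L) = (Q + 4)*(-3 + Q - 1*5) = (4 + Q)*(-3 + Q - 5) = (4 + Q)*(-8 + Q) = (-8 + Q)*(4 + Q))
93*f(2, -5) + 25 = 93*((-8 + 2)*(4 + 2)) + 25 = 93*(-6*6) + 25 = 93*(-36) + 25 = -3348 + 25 = -3323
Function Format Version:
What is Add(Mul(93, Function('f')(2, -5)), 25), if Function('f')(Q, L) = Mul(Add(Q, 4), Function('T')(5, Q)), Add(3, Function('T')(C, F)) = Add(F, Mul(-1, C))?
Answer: -3323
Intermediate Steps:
Function('T')(C, F) = Add(-3, F, Mul(-1, C)) (Function('T')(C, F) = Add(-3, Add(F, Mul(-1, C))) = Add(-3, F, Mul(-1, C)))
Function('f')(Q, L) = Mul(Add(-8, Q), Add(4, Q)) (Function('f')(Q, L) = Mul(Add(Q, 4), Add(-3, Q, Mul(-1, 5))) = Mul(Add(4, Q), Add(-3, Q, -5)) = Mul(Add(4, Q), Add(-8, Q)) = Mul(Add(-8, Q), Add(4, Q)))
Add(Mul(93, Function('f')(2, -5)), 25) = Add(Mul(93, Mul(Add(-8, 2), Add(4, 2))), 25) = Add(Mul(93, Mul(-6, 6)), 25) = Add(Mul(93, -36), 25) = Add(-3348, 25) = -3323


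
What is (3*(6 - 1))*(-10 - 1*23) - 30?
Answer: -525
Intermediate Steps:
(3*(6 - 1))*(-10 - 1*23) - 30 = (3*5)*(-10 - 23) - 30 = 15*(-33) - 30 = -495 - 30 = -525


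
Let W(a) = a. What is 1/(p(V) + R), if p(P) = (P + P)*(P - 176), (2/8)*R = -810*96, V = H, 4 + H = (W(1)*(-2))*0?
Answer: -1/309600 ≈ -3.2300e-6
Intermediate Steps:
H = -4 (H = -4 + (1*(-2))*0 = -4 - 2*0 = -4 + 0 = -4)
V = -4
R = -311040 (R = 4*(-810*96) = 4*(-77760) = -311040)
p(P) = 2*P*(-176 + P) (p(P) = (2*P)*(-176 + P) = 2*P*(-176 + P))
1/(p(V) + R) = 1/(2*(-4)*(-176 - 4) - 311040) = 1/(2*(-4)*(-180) - 311040) = 1/(1440 - 311040) = 1/(-309600) = -1/309600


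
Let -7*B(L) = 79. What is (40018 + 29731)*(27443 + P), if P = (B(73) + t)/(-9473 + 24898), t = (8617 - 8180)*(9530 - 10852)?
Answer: 206395231784152/107975 ≈ 1.9115e+9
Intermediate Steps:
t = -577714 (t = 437*(-1322) = -577714)
B(L) = -79/7 (B(L) = -⅐*79 = -79/7)
P = -4044077/107975 (P = (-79/7 - 577714)/(-9473 + 24898) = -4044077/7/15425 = -4044077/7*1/15425 = -4044077/107975 ≈ -37.454)
(40018 + 29731)*(27443 + P) = (40018 + 29731)*(27443 - 4044077/107975) = 69749*(2959113848/107975) = 206395231784152/107975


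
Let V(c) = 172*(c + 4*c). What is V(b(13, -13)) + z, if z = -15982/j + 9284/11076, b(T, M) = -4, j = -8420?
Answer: -40069867111/11657490 ≈ -3437.3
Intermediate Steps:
z = 31898489/11657490 (z = -15982/(-8420) + 9284/11076 = -15982*(-1/8420) + 9284*(1/11076) = 7991/4210 + 2321/2769 = 31898489/11657490 ≈ 2.7363)
V(c) = 860*c (V(c) = 172*(5*c) = 860*c)
V(b(13, -13)) + z = 860*(-4) + 31898489/11657490 = -3440 + 31898489/11657490 = -40069867111/11657490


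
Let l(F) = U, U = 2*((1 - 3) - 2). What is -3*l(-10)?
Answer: 24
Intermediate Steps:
U = -8 (U = 2*(-2 - 2) = 2*(-4) = -8)
l(F) = -8
-3*l(-10) = -3*(-8) = 24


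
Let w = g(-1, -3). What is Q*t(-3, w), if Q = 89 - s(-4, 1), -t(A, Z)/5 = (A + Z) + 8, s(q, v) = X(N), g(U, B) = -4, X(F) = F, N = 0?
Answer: -445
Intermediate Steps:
w = -4
s(q, v) = 0
t(A, Z) = -40 - 5*A - 5*Z (t(A, Z) = -5*((A + Z) + 8) = -5*(8 + A + Z) = -40 - 5*A - 5*Z)
Q = 89 (Q = 89 - 1*0 = 89 + 0 = 89)
Q*t(-3, w) = 89*(-40 - 5*(-3) - 5*(-4)) = 89*(-40 + 15 + 20) = 89*(-5) = -445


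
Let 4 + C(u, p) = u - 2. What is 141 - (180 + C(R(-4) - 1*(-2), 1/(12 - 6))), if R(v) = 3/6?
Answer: -71/2 ≈ -35.500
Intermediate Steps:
R(v) = ½ (R(v) = 3*(⅙) = ½)
C(u, p) = -6 + u (C(u, p) = -4 + (u - 2) = -4 + (-2 + u) = -6 + u)
141 - (180 + C(R(-4) - 1*(-2), 1/(12 - 6))) = 141 - (180 + (-6 + (½ - 1*(-2)))) = 141 - (180 + (-6 + (½ + 2))) = 141 - (180 + (-6 + 5/2)) = 141 - (180 - 7/2) = 141 - 1*353/2 = 141 - 353/2 = -71/2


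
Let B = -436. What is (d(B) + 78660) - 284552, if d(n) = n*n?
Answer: -15796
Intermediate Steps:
d(n) = n²
(d(B) + 78660) - 284552 = ((-436)² + 78660) - 284552 = (190096 + 78660) - 284552 = 268756 - 284552 = -15796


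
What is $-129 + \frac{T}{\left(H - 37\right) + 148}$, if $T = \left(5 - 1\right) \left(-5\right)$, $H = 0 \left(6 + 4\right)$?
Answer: $- \frac{14339}{111} \approx -129.18$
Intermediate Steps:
$H = 0$ ($H = 0 \cdot 10 = 0$)
$T = -20$ ($T = 4 \left(-5\right) = -20$)
$-129 + \frac{T}{\left(H - 37\right) + 148} = -129 + \frac{1}{\left(0 - 37\right) + 148} \left(-20\right) = -129 + \frac{1}{-37 + 148} \left(-20\right) = -129 + \frac{1}{111} \left(-20\right) = -129 - \frac{20}{111} = - \frac{14339}{111}$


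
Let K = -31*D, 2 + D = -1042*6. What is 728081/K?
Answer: 728081/193874 ≈ 3.7554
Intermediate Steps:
D = -6254 (D = -2 - 1042*6 = -2 - 6252 = -6254)
K = 193874 (K = -31*(-6254) = 193874)
728081/K = 728081/193874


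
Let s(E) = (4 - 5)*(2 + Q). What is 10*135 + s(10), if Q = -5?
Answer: 1353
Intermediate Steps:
s(E) = 3 (s(E) = (4 - 5)*(2 - 5) = -1*(-3) = 3)
10*135 + s(10) = 10*135 + 3 = 1350 + 3 = 1353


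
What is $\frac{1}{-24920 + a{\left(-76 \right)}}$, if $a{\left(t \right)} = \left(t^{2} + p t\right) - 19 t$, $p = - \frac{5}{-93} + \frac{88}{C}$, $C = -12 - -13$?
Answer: $- \frac{93}{2268464} \approx -4.0997 \cdot 10^{-5}$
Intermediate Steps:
$C = 1$ ($C = -12 + 13 = 1$)
$p = \frac{8189}{93}$ ($p = - \frac{5}{-93} + \frac{88}{1} = \left(-5\right) \left(- \frac{1}{93}\right) + 88 \cdot 1 = \frac{5}{93} + 88 = \frac{8189}{93} \approx 88.054$)
$a{\left(t \right)} = t^{2} + \frac{6422 t}{93}$ ($a{\left(t \right)} = \left(t^{2} + \frac{8189 t}{93}\right) - 19 t = t^{2} + \frac{6422 t}{93}$)
$\frac{1}{-24920 + a{\left(-76 \right)}} = \frac{1}{-24920 + \frac{1}{93} \left(-76\right) \left(6422 + 93 \left(-76\right)\right)} = \frac{1}{-24920 + \frac{1}{93} \left(-76\right) \left(6422 - 7068\right)} = \frac{1}{-24920 + \frac{1}{93} \left(-76\right) \left(-646\right)} = \frac{1}{-24920 + \frac{49096}{93}} = \frac{1}{- \frac{2268464}{93}} = - \frac{93}{2268464}$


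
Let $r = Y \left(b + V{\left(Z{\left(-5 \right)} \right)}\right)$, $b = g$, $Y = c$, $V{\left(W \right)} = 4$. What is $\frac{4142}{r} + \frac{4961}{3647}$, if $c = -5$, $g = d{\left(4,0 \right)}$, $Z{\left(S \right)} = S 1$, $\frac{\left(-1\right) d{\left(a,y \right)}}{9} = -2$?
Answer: $- \frac{7280082}{200585} \approx -36.294$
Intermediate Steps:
$d{\left(a,y \right)} = 18$ ($d{\left(a,y \right)} = \left(-9\right) \left(-2\right) = 18$)
$Z{\left(S \right)} = S$
$g = 18$
$Y = -5$
$b = 18$
$r = -110$ ($r = - 5 \left(18 + 4\right) = \left(-5\right) 22 = -110$)
$\frac{4142}{r} + \frac{4961}{3647} = \frac{4142}{-110} + \frac{4961}{3647} = 4142 \left(- \frac{1}{110}\right) + 4961 \cdot \frac{1}{3647} = - \frac{2071}{55} + \frac{4961}{3647} = - \frac{7280082}{200585}$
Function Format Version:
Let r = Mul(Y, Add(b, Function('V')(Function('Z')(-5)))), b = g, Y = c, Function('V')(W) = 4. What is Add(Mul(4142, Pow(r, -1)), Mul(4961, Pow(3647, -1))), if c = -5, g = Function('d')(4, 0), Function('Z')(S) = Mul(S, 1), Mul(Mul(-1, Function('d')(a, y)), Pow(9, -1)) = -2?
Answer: Rational(-7280082, 200585) ≈ -36.294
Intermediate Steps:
Function('d')(a, y) = 18 (Function('d')(a, y) = Mul(-9, -2) = 18)
Function('Z')(S) = S
g = 18
Y = -5
b = 18
r = -110 (r = Mul(-5, Add(18, 4)) = Mul(-5, 22) = -110)
Add(Mul(4142, Pow(r, -1)), Mul(4961, Pow(3647, -1))) = Add(Mul(4142, Pow(-110, -1)), Mul(4961, Pow(3647, -1))) = Add(Mul(4142, Rational(-1, 110)), Mul(4961, Rational(1, 3647))) = Add(Rational(-2071, 55), Rational(4961, 3647)) = Rational(-7280082, 200585)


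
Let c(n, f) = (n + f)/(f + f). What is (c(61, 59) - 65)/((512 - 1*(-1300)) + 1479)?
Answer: -3775/194169 ≈ -0.019442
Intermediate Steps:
c(n, f) = (f + n)/(2*f) (c(n, f) = (f + n)/((2*f)) = (f + n)*(1/(2*f)) = (f + n)/(2*f))
(c(61, 59) - 65)/((512 - 1*(-1300)) + 1479) = ((1/2)*(59 + 61)/59 - 65)/((512 - 1*(-1300)) + 1479) = ((1/2)*(1/59)*120 - 65)/((512 + 1300) + 1479) = (60/59 - 65)/(1812 + 1479) = -3775/59/3291 = -3775/59*1/3291 = -3775/194169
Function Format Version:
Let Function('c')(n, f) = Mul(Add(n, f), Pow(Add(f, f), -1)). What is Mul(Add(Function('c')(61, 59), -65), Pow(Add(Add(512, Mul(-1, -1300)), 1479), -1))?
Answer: Rational(-3775, 194169) ≈ -0.019442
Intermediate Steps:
Function('c')(n, f) = Mul(Rational(1, 2), Pow(f, -1), Add(f, n)) (Function('c')(n, f) = Mul(Add(f, n), Pow(Mul(2, f), -1)) = Mul(Add(f, n), Mul(Rational(1, 2), Pow(f, -1))) = Mul(Rational(1, 2), Pow(f, -1), Add(f, n)))
Mul(Add(Function('c')(61, 59), -65), Pow(Add(Add(512, Mul(-1, -1300)), 1479), -1)) = Mul(Add(Mul(Rational(1, 2), Pow(59, -1), Add(59, 61)), -65), Pow(Add(Add(512, Mul(-1, -1300)), 1479), -1)) = Mul(Add(Mul(Rational(1, 2), Rational(1, 59), 120), -65), Pow(Add(Add(512, 1300), 1479), -1)) = Mul(Add(Rational(60, 59), -65), Pow(Add(1812, 1479), -1)) = Mul(Rational(-3775, 59), Pow(3291, -1)) = Mul(Rational(-3775, 59), Rational(1, 3291)) = Rational(-3775, 194169)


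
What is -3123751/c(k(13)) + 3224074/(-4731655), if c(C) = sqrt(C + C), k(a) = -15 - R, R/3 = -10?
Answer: -3224074/4731655 - 3123751*sqrt(30)/30 ≈ -5.7032e+5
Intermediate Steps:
R = -30 (R = 3*(-10) = -30)
k(a) = 15 (k(a) = -15 - 1*(-30) = -15 + 30 = 15)
c(C) = sqrt(2)*sqrt(C) (c(C) = sqrt(2*C) = sqrt(2)*sqrt(C))
-3123751/c(k(13)) + 3224074/(-4731655) = -3123751*sqrt(30)/30 + 3224074/(-4731655) = -3123751*sqrt(30)/30 + 3224074*(-1/4731655) = -3123751*sqrt(30)/30 - 3224074/4731655 = -3224074/4731655 - 3123751*sqrt(30)/30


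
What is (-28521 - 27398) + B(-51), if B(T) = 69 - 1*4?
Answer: -55854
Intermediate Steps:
B(T) = 65 (B(T) = 69 - 4 = 65)
(-28521 - 27398) + B(-51) = (-28521 - 27398) + 65 = -55919 + 65 = -55854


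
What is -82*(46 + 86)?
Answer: -10824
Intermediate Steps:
-82*(46 + 86) = -82*132 = -10824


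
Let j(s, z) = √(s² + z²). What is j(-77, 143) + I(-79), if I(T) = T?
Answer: -79 + 11*√218 ≈ 83.413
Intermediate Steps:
j(-77, 143) + I(-79) = √((-77)² + 143²) - 79 = √(5929 + 20449) - 79 = √26378 - 79 = 11*√218 - 79 = -79 + 11*√218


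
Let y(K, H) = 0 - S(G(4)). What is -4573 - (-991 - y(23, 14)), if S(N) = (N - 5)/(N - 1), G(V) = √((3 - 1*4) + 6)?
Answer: -3582 + √5 ≈ -3579.8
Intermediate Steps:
G(V) = √5 (G(V) = √((3 - 4) + 6) = √(-1 + 6) = √5)
S(N) = (-5 + N)/(-1 + N)
y(K, H) = -(-5 + √5)/(-1 + √5) (y(K, H) = 0 - (-5 + √5)/(-1 + √5) = -(-5 + √5)/(-1 + √5))
-4573 - (-991 - y(23, 14)) = -4573 - (-991 - √5) = -4573 + (991 + √5) = -3582 + √5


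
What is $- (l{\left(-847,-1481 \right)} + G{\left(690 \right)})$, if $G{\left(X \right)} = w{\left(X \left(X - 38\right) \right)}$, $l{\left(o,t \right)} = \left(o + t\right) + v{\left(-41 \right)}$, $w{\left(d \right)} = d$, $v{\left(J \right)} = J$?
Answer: $-447511$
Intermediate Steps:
$l{\left(o,t \right)} = -41 + o + t$ ($l{\left(o,t \right)} = \left(o + t\right) - 41 = -41 + o + t$)
$G{\left(X \right)} = X \left(-38 + X\right)$ ($G{\left(X \right)} = X \left(X - 38\right) = X \left(-38 + X\right)$)
$- (l{\left(-847,-1481 \right)} + G{\left(690 \right)}) = - (\left(-41 - 847 - 1481\right) + 690 \left(-38 + 690\right)) = - (-2369 + 690 \cdot 652) = - (-2369 + 449880) = \left(-1\right) 447511 = -447511$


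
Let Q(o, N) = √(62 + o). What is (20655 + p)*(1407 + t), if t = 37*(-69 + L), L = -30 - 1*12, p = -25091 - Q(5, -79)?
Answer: 11977200 + 2700*√67 ≈ 1.1999e+7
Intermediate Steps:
p = -25091 - √67 (p = -25091 - √(62 + 5) = -25091 - √67 ≈ -25099.)
L = -42 (L = -30 - 12 = -42)
t = -4107 (t = 37*(-69 - 42) = 37*(-111) = -4107)
(20655 + p)*(1407 + t) = (20655 + (-25091 - √67))*(1407 - 4107) = (-4436 - √67)*(-2700) = 11977200 + 2700*√67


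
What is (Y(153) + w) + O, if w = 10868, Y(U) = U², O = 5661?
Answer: 39938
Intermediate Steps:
(Y(153) + w) + O = (153² + 10868) + 5661 = (23409 + 10868) + 5661 = 34277 + 5661 = 39938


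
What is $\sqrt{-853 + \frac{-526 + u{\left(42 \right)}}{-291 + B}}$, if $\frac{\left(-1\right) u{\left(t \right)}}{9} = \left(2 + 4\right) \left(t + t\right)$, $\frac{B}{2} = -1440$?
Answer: $\frac{i \sqrt{8561068971}}{3171} \approx 29.179 i$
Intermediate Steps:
$B = -2880$ ($B = 2 \left(-1440\right) = -2880$)
$u{\left(t \right)} = - 108 t$ ($u{\left(t \right)} = - 9 \left(2 + 4\right) \left(t + t\right) = - 9 \cdot 6 \cdot 2 t = - 9 \cdot 12 t = - 108 t$)
$\sqrt{-853 + \frac{-526 + u{\left(42 \right)}}{-291 + B}} = \sqrt{-853 + \frac{-526 - 4536}{-291 - 2880}} = \sqrt{-853 + \frac{-526 - 4536}{-3171}} = \sqrt{-853 - - \frac{5062}{3171}} = \sqrt{-853 + \frac{5062}{3171}} = \sqrt{- \frac{2699801}{3171}} = \frac{i \sqrt{8561068971}}{3171}$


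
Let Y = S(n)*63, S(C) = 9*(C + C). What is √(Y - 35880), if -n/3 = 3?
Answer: I*√46086 ≈ 214.68*I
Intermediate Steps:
n = -9 (n = -3*3 = -9)
S(C) = 18*C (S(C) = 9*(2*C) = 18*C)
Y = -10206 (Y = (18*(-9))*63 = -162*63 = -10206)
√(Y - 35880) = √(-10206 - 35880) = √(-46086) = I*√46086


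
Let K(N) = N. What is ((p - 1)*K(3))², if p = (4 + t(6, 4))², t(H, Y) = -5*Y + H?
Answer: 88209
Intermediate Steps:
t(H, Y) = H - 5*Y
p = 100 (p = (4 + (6 - 5*4))² = (4 + (6 - 20))² = (4 - 14)² = (-10)² = 100)
((p - 1)*K(3))² = ((100 - 1)*3)² = (99*3)² = 297² = 88209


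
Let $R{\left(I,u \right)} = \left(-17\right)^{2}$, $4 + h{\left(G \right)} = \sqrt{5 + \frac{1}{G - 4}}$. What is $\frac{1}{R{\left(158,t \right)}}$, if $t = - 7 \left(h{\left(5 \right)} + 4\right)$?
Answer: $\frac{1}{289} \approx 0.0034602$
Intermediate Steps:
$h{\left(G \right)} = -4 + \sqrt{5 + \frac{1}{-4 + G}}$ ($h{\left(G \right)} = -4 + \sqrt{5 + \frac{1}{G - 4}} = -4 + \sqrt{5 + \frac{1}{-4 + G}}$)
$t = - 7 \sqrt{6}$ ($t = - 7 \left(\left(-4 + \sqrt{\frac{-19 + 5 \cdot 5}{-4 + 5}}\right) + 4\right) = - 7 \left(\left(-4 + \sqrt{\frac{-19 + 25}{1}}\right) + 4\right) = - 7 \left(\left(-4 + \sqrt{1 \cdot 6}\right) + 4\right) = - 7 \left(\left(-4 + \sqrt{6}\right) + 4\right) = - 7 \sqrt{6} \approx -17.146$)
$R{\left(I,u \right)} = 289$
$\frac{1}{R{\left(158,t \right)}} = \frac{1}{289}$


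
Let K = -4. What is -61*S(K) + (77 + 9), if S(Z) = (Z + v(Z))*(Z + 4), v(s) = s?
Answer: 86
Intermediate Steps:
S(Z) = 2*Z*(4 + Z) (S(Z) = (Z + Z)*(Z + 4) = (2*Z)*(4 + Z) = 2*Z*(4 + Z))
-61*S(K) + (77 + 9) = -122*(-4)*(4 - 4) + (77 + 9) = -122*(-4)*0 + 86 = -61*0 + 86 = 0 + 86 = 86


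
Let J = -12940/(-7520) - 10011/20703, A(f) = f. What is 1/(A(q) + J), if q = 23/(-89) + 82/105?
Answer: 24248181720/42669937283 ≈ 0.56827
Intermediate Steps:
q = 4883/9345 (q = 23*(-1/89) + 82*(1/105) = -23/89 + 82/105 = 4883/9345 ≈ 0.52253)
J = 3210235/2594776 (J = -12940*(-1/7520) - 10011*1/20703 = 647/376 - 3337/6901 = 3210235/2594776 ≈ 1.2372)
1/(A(q) + J) = 1/(4883/9345 + 3210235/2594776) = 1/(42669937283/24248181720) = 24248181720/42669937283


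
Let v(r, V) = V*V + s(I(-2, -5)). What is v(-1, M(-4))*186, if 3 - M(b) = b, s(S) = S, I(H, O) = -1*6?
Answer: 7998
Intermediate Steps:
I(H, O) = -6
M(b) = 3 - b
v(r, V) = -6 + V**2 (v(r, V) = V*V - 6 = V**2 - 6 = -6 + V**2)
v(-1, M(-4))*186 = (-6 + (3 - 1*(-4))**2)*186 = (-6 + (3 + 4)**2)*186 = (-6 + 7**2)*186 = (-6 + 49)*186 = 43*186 = 7998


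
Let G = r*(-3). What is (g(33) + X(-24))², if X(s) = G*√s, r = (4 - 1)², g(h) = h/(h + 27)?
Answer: (11 - 1080*I*√6)²/400 ≈ -17496.0 - 145.5*I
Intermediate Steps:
g(h) = h/(27 + h)
r = 9 (r = 3² = 9)
G = -27 (G = 9*(-3) = -27)
X(s) = -27*√s
(g(33) + X(-24))² = (33/(27 + 33) - 54*I*√6)² = (33/60 - 54*I*√6)² = (33*(1/60) - 54*I*√6)² = (11/20 - 54*I*√6)²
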